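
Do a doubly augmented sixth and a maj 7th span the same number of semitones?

Yes

Both span 11 semitones: a doubly augmented sixth and a major seventh are the same chromatic distance.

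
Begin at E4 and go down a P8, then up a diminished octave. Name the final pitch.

E4 down a perfect octave → E3 (12 semitones).
E3 up a diminished octave → Eb4 (11 semitones).

Eb4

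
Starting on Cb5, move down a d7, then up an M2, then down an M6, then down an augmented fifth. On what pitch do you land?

Down a diminished seventh from Cb5: D4 (9 semitones down).
A major second up from D4 is E4.
Down a major sixth from E4: G3 (9 semitones down).
An augmented fifth down from G3 is Cb3.

Cb3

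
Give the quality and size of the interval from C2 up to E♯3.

C to E spans three letter names (C-D-E), plus an octave, so the interval is some kind of tenth.
The major tenth is 16 semitones; here we have 17, one semitone wider: augmented.
(Equivalently, a compound augmented third: an augmented third plus an octave.)

augmented 10th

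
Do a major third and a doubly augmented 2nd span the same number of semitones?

Yes

A major third spans 4 semitones, and a doubly augmented second also spans 4 semitones — they're enharmonic.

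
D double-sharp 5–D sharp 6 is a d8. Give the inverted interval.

Inverted interval numbers add to nine, so an octave pairs with a unison (8 + 1 = 9).
And diminished becomes augmented under inversion, so we get an augmented unison.

augmented unison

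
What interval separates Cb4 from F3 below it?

Descending from Cb4 to F3 is the same interval as ascending F3 to Cb4.
F to C spans five letter names (F-G-A-B-C): a fifth.
F3 to Cb4 spans 6 semitones — one semitone narrower than the perfect fifth (7) — giving a diminished fifth.

diminished fifth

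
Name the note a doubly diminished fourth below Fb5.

C#5

Four letter names down from F: C.
A doubly diminished fourth is 3 semitones; 3 semitones down from Fb5 gives C#5.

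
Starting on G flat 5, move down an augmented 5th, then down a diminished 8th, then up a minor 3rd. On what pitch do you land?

Down an augmented fifth from Gb5: Cbb5 (8 semitones down).
Down a diminished octave from Cbb5: Cb4 (11 semitones down).
Up a minor third from Cb4: Ebb4 (3 semitones up).

E double-flat 4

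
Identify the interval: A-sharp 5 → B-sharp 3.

m14

Descending from A#5 to B#3 is the same interval as ascending B#3 to A#5.
B to A spans seven letter names (B-C-D-E-F-G-A), plus an octave — that makes it a fourteenth of some quality.
At 22 semitones, B#3→A#5 falls one short of a major fourteenth: minor.
(Equivalently, a compound minor seventh: a minor seventh plus an octave.)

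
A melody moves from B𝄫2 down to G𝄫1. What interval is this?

Descending from Bbb2 to Gbb1 is the same interval as ascending Gbb1 to Bbb2.
G to B spans three letter names (G-A-B), plus an octave: a tenth.
The major tenth spans 16 semitones, and Gbb1 to Bbb2 is exactly 16 semitones — so this is a major tenth.
(Equivalently, a compound major third: a major third plus an octave.)

M10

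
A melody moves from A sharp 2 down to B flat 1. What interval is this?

Descending from A#2 to Bb1 is the same interval as ascending Bb1 to A#2.
B to A spans seven letter names (B-C-D-E-F-G-A): a seventh.
Bb1 to A#2 spans 12 semitones — one semitone wider than the major seventh (11) — giving an augmented seventh.

augmented seventh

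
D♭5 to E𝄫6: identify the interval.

D to E spans two letter names (D-E), plus an octave — that makes it a ninth of some quality.
A major ninth would be 14 semitones, but Db5 to Ebb6 is 13 — one semitone narrower, making it a minor ninth.
(Equivalently, a compound minor second: a minor second plus an octave.)

minor ninth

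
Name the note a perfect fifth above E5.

B5

The fifth takes the letter from E up to B.
Moving 7 semitones up from E5 (the size of a perfect fifth) reaches B5.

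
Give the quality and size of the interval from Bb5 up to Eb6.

perfect fourth

B to E spans four letter names (B-C-D-E) — that makes it a fourth of some quality.
Counting semitones, Bb5→Eb6 is 5, which is the perfect fourth.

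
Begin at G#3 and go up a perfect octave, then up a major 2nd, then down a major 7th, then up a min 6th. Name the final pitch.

G#3 up a perfect octave → G#4 (12 semitones).
A major second up from G#4 is A#4.
A major seventh down from A#4 is B3.
Up a minor sixth from B3: G4 (8 semitones up).

G4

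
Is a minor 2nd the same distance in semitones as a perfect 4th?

No

A minor second is 1 semitone but a perfect fourth is 5 semitones — different sizes.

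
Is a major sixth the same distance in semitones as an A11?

A major sixth spans 9 semitones; an augmented eleventh spans 18 semitones. They differ by 9.

No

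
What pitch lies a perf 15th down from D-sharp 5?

The letter stays D (same as the start), shifted two octaves down.
A perfect fifteenth spans 24 semitones, so from D#5 the target pitch is D#3.

D-sharp 3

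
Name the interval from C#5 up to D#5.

C to D spans two letter names (C-D) — that makes it a second of some quality.
Counting semitones, C#5→D#5 is 2, which is the major second.

M2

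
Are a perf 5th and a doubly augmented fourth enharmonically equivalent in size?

A perfect fifth = 7 semitones = a doubly augmented fourth; enharmonically equal.

Yes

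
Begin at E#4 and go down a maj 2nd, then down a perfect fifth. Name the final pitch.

A major second down from E#4 is D#4.
Down a perfect fifth from D#4: G#3 (7 semitones down).

G#3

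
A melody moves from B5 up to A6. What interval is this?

minor 7th

B to A spans seven letter names (B-C-D-E-F-G-A) — that makes it a seventh of some quality.
A major seventh would be 11 semitones, but B5 to A6 is 10 — one semitone narrower, making it a minor seventh.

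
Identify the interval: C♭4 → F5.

C to F spans four letter names (C-D-E-F), plus an octave, so the interval is some kind of eleventh.
The perfect eleventh is 17 semitones; here we have 18, one semitone wider: augmented.
(Equivalently, a compound augmented fourth: an augmented fourth plus an octave.)

augmented eleventh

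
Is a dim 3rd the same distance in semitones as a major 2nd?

A diminished third = 2 semitones = a major second; enharmonically equal.

Yes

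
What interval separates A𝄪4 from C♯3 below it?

Descending from A##4 to C#3 is the same interval as ascending C#3 to A##4.
C to A spans six letter names (C-D-E-F-G-A), plus an octave — that makes it a thirteenth of some quality.
A major thirteenth would be 21 semitones; C#3 to A##4 is 22, one semitone wider, so the interval is augmented.
(Equivalently, a compound augmented sixth: an augmented sixth plus an octave.)

augmented thirteenth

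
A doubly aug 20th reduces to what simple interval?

doubly augmented 6th

Each octave removed subtracts seven from the number: 20 − 14 = 6.
So a doubly augmented twentieth is 2 octaves plus a doubly augmented sixth. The quality is unchanged.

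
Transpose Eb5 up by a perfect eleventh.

The eleventh's letter: E up four letter names plus an octave → A.
A perfect eleventh spans 17 semitones, so from Eb5 the target pitch is Ab6.

Ab6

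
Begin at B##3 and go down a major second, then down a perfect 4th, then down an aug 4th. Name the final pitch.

B#2

B##3 down a major second → A##3 (2 semitones).
A perfect fourth down from A##3 is E##3.
Down an augmented fourth from E##3: B#2 (6 semitones down).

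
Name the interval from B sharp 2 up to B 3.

B to B is the same letter name, plus an octave, so the interval is some kind of octave.
A perfect octave would be 12 semitones; B#2 to B3 is 11, one semitone narrower, so the interval is diminished.

diminished octave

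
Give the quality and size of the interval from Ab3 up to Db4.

perfect fourth

A to D spans four letter names (A-B-C-D): a fourth.
Counting semitones, Ab3→Db4 is 5, which is the perfect fourth.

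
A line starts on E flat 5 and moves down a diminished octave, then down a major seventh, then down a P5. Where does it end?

B flat 2

A diminished octave down from Eb5 is E4.
E4 down a major seventh → F3 (11 semitones).
F3 down a perfect fifth → Bb2 (7 semitones).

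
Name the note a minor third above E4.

G4

Three letter names up from E: G.
A minor third spans 3 semitones, so from E4 the target pitch is G4.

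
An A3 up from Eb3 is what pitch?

Counting three letter names up from E lands on G.
An augmented third is 5 semitones; 5 semitones up from Eb3 gives G#3.

G#3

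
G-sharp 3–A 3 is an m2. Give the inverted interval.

The rule of nine gives the new number: 9 − 2 = 7, so a second becomes a seventh.
Quality inverts too: minor becomes major. That makes the inversion a major seventh.

M7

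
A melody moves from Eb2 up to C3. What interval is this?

M6

E to C spans six letter names (E-F-G-A-B-C), so the interval is some kind of sixth.
The major sixth spans 9 semitones, and Eb2 to C3 is exactly 9 semitones — so this is a major sixth.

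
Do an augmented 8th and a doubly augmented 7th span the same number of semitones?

An augmented octave = 13 semitones = a doubly augmented seventh; enharmonically equal.

Yes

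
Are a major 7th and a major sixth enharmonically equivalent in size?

No

11 semitones (major seventh) vs 9 semitones (major sixth): not equal.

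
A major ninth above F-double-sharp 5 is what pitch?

Counting two letter names plus an octave up from F lands on G.
A major ninth spans 14 semitones, so from F##5 the target pitch is G##6.

G-double-sharp 6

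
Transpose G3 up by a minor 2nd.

Ab3

Counting two letter names up from G lands on A.
A minor second is 1 semitone; 1 semitone up from G3 gives Ab3.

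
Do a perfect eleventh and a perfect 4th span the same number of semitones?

No

A perfect eleventh spans 17 semitones; a perfect fourth spans 5 semitones. They differ by 12.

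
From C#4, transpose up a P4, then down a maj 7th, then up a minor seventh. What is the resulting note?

F4

Up a perfect fourth from C#4: F#4 (5 semitones up).
Down a major seventh from F#4: G3 (11 semitones down).
G3 up a minor seventh → F4 (10 semitones).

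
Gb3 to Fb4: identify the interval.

minor seventh

G to F spans seven letter names (G-A-B-C-D-E-F): a seventh.
At 10 semitones, Gb3→Fb4 falls one short of a major seventh: minor.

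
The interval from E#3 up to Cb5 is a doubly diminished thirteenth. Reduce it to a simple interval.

dd6

Subtracting seven from the interval number removes an octave: 13 − 7 = 6.
That makes a doubly diminished thirteenth a compound doubly diminished sixth — an octave plus a doubly diminished sixth.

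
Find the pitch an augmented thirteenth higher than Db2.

B3

The thirteenth's letter: D up six letter names plus an octave → B.
Moving 22 semitones up from Db2 (the size of an augmented thirteenth) reaches B3.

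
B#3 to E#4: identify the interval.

perfect fourth

B to E spans four letter names (B-C-D-E): a fourth.
B#3 to E#4 is 5 semitones, matching the perfect fourth exactly, so the quality is perfect.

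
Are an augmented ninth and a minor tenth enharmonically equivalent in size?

Yes

Both span 15 semitones: an augmented ninth and a minor tenth are the same chromatic distance.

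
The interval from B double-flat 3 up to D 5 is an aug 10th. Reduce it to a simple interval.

A3

Each octave removed subtracts seven from the number: 10 − 7 = 3.
Quality carries through unchanged, so the simple form is an augmented third.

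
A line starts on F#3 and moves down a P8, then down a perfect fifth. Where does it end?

Down a perfect octave from F#3: F#2 (12 semitones down).
A perfect fifth down from F#2 is B1.

B1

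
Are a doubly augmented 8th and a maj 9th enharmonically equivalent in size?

Both span 14 semitones: a doubly augmented octave and a major ninth are the same chromatic distance.

Yes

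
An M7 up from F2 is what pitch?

E3

The seventh takes the letter from F up to E.
Moving 11 semitones up from F2 (the size of a major seventh) reaches E3.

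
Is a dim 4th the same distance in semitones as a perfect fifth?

No

A diminished fourth is 4 semitones but a perfect fifth is 7 semitones — different sizes.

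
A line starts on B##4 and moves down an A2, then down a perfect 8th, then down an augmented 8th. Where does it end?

An augmented second down from B##4 is A#4.
Down a perfect octave from A#4: A#3 (12 semitones down).
An augmented octave down from A#3 is A2.

A2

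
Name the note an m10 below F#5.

The tenth's letter: F down three letter names plus an octave → D.
Moving 15 semitones down from F#5 (the size of a minor tenth) reaches D#4.

D#4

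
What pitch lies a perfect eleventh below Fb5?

The eleventh's letter: F down four letter names plus an octave → C.
Moving 17 semitones down from Fb5 (the size of a perfect eleventh) reaches Cb4.

Cb4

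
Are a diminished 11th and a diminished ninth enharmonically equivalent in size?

No

A diminished eleventh is 16 semitones but a diminished ninth is 12 semitones — different sizes.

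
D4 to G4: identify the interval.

D to G spans four letter names (D-E-F-G) — that makes it a fourth of some quality.
Counting semitones, D4→G4 is 5, which is the perfect fourth.

perfect fourth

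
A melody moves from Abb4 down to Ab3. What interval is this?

Descending from Abb4 to Ab3 is the same interval as ascending Ab3 to Abb4.
A to A is the same letter name, plus an octave — that makes it an octave of some quality.
Ab3 to Abb4 spans 11 semitones — one semitone narrower than the perfect octave (12) — giving a diminished octave.

diminished 8th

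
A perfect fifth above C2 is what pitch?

G2

Counting five letter names up from C lands on G.
A perfect fifth spans 7 semitones, so from C2 the target pitch is G2.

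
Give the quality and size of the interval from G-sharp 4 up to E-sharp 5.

G to E spans six letter names (G-A-B-C-D-E): a sixth.
The major sixth spans 9 semitones, and G#4 to E#5 is exactly 9 semitones — so this is a major sixth.

M6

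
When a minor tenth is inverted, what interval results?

First reduce the compound minor tenth to its simple form, a minor third.
Inverted interval numbers add to nine, so a third pairs with a sixth (3 + 6 = 9).
Quality inverts too: minor becomes major. That makes the inversion a major sixth.

major 6th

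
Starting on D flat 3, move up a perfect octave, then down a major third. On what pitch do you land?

Db3 up a perfect octave → Db4 (12 semitones).
Down a major third from Db4: Bbb3 (4 semitones down).

B double-flat 3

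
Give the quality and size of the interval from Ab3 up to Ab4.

perfect 8th

A to A is the same letter name, plus an octave: an octave.
Ab3 to Ab4 is 12 semitones, matching the perfect octave exactly, so the quality is perfect.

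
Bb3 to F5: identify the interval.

B to F spans five letter names (B-C-D-E-F), plus an octave: a twelfth.
Counting semitones, Bb3→F5 is 19, which is the perfect twelfth.
(Equivalently, a compound perfect fifth: a perfect fifth plus an octave.)

P12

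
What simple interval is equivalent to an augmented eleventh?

Each octave removed subtracts seven from the number: 11 − 7 = 4.
So an augmented eleventh is an octave plus an augmented fourth. The quality is unchanged.

augmented 4th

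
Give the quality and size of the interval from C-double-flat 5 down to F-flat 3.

d12

Descending from Cbb5 to Fb3 is the same interval as ascending Fb3 to Cbb5.
F to C spans five letter names (F-G-A-B-C), plus an octave, so the interval is some kind of twelfth.
A perfect twelfth would be 19 semitones; Fb3 to Cbb5 is 18, one semitone narrower, so the interval is diminished.
(Equivalently, a compound diminished fifth: a diminished fifth plus an octave.)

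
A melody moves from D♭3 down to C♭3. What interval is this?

Descending from Db3 to Cb3 is the same interval as ascending Cb3 to Db3.
C to D spans two letter names (C-D) — that makes it a second of some quality.
Counting semitones, Cb3→Db3 is 2, which is the major second.

major 2nd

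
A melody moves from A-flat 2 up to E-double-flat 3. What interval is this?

A to E spans five letter names (A-B-C-D-E): a fifth.
Ab2 to Ebb3 spans 6 semitones — one semitone narrower than the perfect fifth (7) — giving a diminished fifth.

diminished fifth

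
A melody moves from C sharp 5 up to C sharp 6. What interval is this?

perfect octave

C to C is the same letter name, plus an octave — that makes it an octave of some quality.
Counting semitones, C#5→C#6 is 12, which is the perfect octave.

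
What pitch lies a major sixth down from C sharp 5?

The sixth takes the letter from C down to E.
A major sixth is 9 semitones; 9 semitones down from C#5 gives E4.

E 4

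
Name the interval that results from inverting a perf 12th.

P4

First reduce the compound perfect twelfth to its simple form, a perfect fifth.
Interval numbers invert to sum to nine: 5 + 4 = 9, so a fifth inverts to a fourth.
And perfect stays perfect under inversion, so we get a perfect fourth.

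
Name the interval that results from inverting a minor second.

major 7th

The rule of nine gives the new number: 9 − 2 = 7, so a second becomes a seventh.
The quality also flips — minor becomes major — giving a major seventh.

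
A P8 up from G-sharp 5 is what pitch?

The letter stays G (same as the start), shifted an octave up.
Moving 12 semitones up from G#5 (the size of a perfect octave) reaches G#6.

G-sharp 6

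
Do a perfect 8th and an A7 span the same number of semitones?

Yes

A perfect octave spans 12 semitones, and an augmented seventh also spans 12 semitones — they're enharmonic.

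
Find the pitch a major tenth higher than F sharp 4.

A sharp 5

The tenth's letter: F up three letter names plus an octave → A.
Moving 16 semitones up from F#4 (the size of a major tenth) reaches A#5.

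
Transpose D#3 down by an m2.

Counting two letter names down from D lands on C.
A minor second spans 1 semitone, so from D#3 the target pitch is C##3.

C##3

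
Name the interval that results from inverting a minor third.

Inverted interval numbers add to nine, so a third pairs with a sixth (3 + 6 = 9).
Quality inverts too: minor becomes major. That makes the inversion a major sixth.

major sixth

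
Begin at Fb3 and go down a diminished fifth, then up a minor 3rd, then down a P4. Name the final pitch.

Ab2

Fb3 down a diminished fifth → Bb2 (6 semitones).
A minor third up from Bb2 is Db3.
A perfect fourth down from Db3 is Ab2.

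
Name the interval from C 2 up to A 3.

C to A spans six letter names (C-D-E-F-G-A), plus an octave — that makes it a thirteenth of some quality.
C2 to A3 is 21 semitones, matching the major thirteenth exactly, so the quality is major.
(Equivalently, a compound major sixth: a major sixth plus an octave.)

major thirteenth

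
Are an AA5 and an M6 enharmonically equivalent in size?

Yes

A doubly augmented fifth = 9 semitones = a major sixth; enharmonically equal.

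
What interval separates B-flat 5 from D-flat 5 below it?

major sixth

Descending from Bb5 to Db5 is the same interval as ascending Db5 to Bb5.
D to B spans six letter names (D-E-F-G-A-B): a sixth.
Db5 to Bb5 is 9 semitones, matching the major sixth exactly, so the quality is major.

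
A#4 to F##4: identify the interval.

m3

Descending from A#4 to F##4 is the same interval as ascending F##4 to A#4.
F to A spans three letter names (F-G-A), so the interval is some kind of third.
At 3 semitones, F##4→A#4 falls one short of a major third: minor.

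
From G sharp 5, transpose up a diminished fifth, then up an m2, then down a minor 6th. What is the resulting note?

G#5 up a diminished fifth → D6 (6 semitones).
A minor second up from D6 is Eb6.
A minor sixth down from Eb6 is G5.

G 5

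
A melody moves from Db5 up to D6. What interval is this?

D to D is the same letter name, plus an octave: an octave.
A perfect octave would be 12 semitones; Db5 to D6 is 13, one semitone wider, so the interval is augmented.

augmented 8th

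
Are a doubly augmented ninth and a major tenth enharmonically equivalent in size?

Yes

A doubly augmented ninth spans 16 semitones, and a major tenth also spans 16 semitones — they're enharmonic.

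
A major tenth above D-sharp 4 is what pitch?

F-double-sharp 5

The tenth's letter: D up three letter names plus an octave → F.
A major tenth spans 16 semitones, so from D#4 the target pitch is F##5.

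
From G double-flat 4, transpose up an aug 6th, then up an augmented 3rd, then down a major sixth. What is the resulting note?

Up an augmented sixth from Gbb4: Eb5 (10 semitones up).
An augmented third up from Eb5 is G#5.
G#5 down a major sixth → B4 (9 semitones).

B 4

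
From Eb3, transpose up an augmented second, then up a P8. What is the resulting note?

An augmented second up from Eb3 is F#3.
A perfect octave up from F#3 is F#4.

F#4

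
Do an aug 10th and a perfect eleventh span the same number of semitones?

An augmented tenth spans 17 semitones, and a perfect eleventh also spans 17 semitones — they're enharmonic.

Yes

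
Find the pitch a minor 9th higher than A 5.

The ninth's letter: A up two letter names plus an octave → B.
Moving 13 semitones up from A5 (the size of a minor ninth) reaches Bb6.

B-flat 6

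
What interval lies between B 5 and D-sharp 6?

major third

B to D spans three letter names (B-C-D), so the interval is some kind of third.
Counting semitones, B5→D#6 is 4, which is the major third.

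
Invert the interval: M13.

m3

First reduce the compound major thirteenth to its simple form, a major sixth.
Interval numbers invert to sum to nine: 6 + 3 = 9, so a sixth inverts to a third.
Quality inverts too: major becomes minor. That makes the inversion a minor third.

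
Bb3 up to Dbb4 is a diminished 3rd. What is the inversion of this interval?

Interval numbers invert to sum to nine: 3 + 6 = 9, so a third inverts to a sixth.
And diminished becomes augmented under inversion, so we get an augmented sixth.

augmented sixth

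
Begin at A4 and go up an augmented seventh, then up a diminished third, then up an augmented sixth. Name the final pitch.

G##6

Up an augmented seventh from A4: G##5 (12 semitones up).
Up a diminished third from G##5: B5 (2 semitones up).
B5 up an augmented sixth → G##6 (10 semitones).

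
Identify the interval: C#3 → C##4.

C to C is the same letter name, plus an octave: an octave.
A perfect octave would be 12 semitones; C#3 to C##4 is 13, one semitone wider, so the interval is augmented.

augmented 8th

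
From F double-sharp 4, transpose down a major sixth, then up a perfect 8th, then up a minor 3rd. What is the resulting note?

C sharp 5

A major sixth down from F##4 is A#3.
A perfect octave up from A#3 is A#4.
A minor third up from A#4 is C#5.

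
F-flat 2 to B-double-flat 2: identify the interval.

F to B spans four letter names (F-G-A-B): a fourth.
Counting semitones, Fb2→Bbb2 is 5, which is the perfect fourth.

perfect fourth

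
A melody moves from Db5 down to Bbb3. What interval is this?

Descending from Db5 to Bbb3 is the same interval as ascending Bbb3 to Db5.
B to D spans three letter names (B-C-D), plus an octave, so the interval is some kind of tenth.
Counting semitones, Bbb3→Db5 is 16, which is the major tenth.
(Equivalently, a compound major third: a major third plus an octave.)

major 10th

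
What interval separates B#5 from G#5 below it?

Descending from B#5 to G#5 is the same interval as ascending G#5 to B#5.
G to B spans three letter names (G-A-B), so the interval is some kind of third.
Counting semitones, G#5→B#5 is 4, which is the major third.

major third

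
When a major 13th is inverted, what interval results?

minor 3rd

First reduce the compound major thirteenth to its simple form, a major sixth.
The rule of nine gives the new number: 9 − 6 = 3, so a sixth becomes a third.
Quality inverts too: major becomes minor. That makes the inversion a minor third.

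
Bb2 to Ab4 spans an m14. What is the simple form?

m7

Each octave removed subtracts seven from the number: 14 − 7 = 7.
So a minor fourteenth is an octave plus a minor seventh. The quality is unchanged.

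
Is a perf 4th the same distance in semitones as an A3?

Both span 5 semitones: a perfect fourth and an augmented third are the same chromatic distance.

Yes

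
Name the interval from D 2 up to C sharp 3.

D to C spans seven letter names (D-E-F-G-A-B-C) — that makes it a seventh of some quality.
D2 to C#3 is 11 semitones, matching the major seventh exactly, so the quality is major.

M7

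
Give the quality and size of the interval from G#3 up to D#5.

G to D spans five letter names (G-A-B-C-D), plus an octave — that makes it a twelfth of some quality.
The perfect twelfth spans 19 semitones, and G#3 to D#5 is exactly 19 semitones — so this is a perfect twelfth.
(Equivalently, a compound perfect fifth: a perfect fifth plus an octave.)

perfect twelfth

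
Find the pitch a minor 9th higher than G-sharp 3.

Counting two letter names plus an octave up from G lands on A.
Moving 13 semitones up from G#3 (the size of a minor ninth) reaches A4.

A 4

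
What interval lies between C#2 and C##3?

C to C is the same letter name, plus an octave, so the interval is some kind of octave.
The perfect octave is 12 semitones; here we have 13, one semitone wider: augmented.

A8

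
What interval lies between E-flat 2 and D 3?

major 7th

E to D spans seven letter names (E-F-G-A-B-C-D) — that makes it a seventh of some quality.
Eb2 to D3 is 11 semitones, matching the major seventh exactly, so the quality is major.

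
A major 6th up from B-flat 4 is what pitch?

Counting six letter names up from B lands on G.
Moving 9 semitones up from Bb4 (the size of a major sixth) reaches G5.

G 5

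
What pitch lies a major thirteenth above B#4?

Six letters up from B (plus an octave) reaches G.
A major thirteenth spans 21 semitones, so from B#4 the target pitch is G##6.

G##6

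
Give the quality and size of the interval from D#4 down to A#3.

perfect 4th

Descending from D#4 to A#3 is the same interval as ascending A#3 to D#4.
A to D spans four letter names (A-B-C-D): a fourth.
A#3 to D#4 is 5 semitones, matching the perfect fourth exactly, so the quality is perfect.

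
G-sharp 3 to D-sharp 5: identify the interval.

perfect twelfth

G to D spans five letter names (G-A-B-C-D), plus an octave: a twelfth.
G#3 to D#5 is 19 semitones, matching the perfect twelfth exactly, so the quality is perfect.
(Equivalently, a compound perfect fifth: a perfect fifth plus an octave.)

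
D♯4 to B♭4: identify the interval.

d6

D to B spans six letter names (D-E-F-G-A-B), so the interval is some kind of sixth.
D#4 to Bb4 spans 7 semitones — two semitones narrower than the major sixth (9) — giving a diminished sixth.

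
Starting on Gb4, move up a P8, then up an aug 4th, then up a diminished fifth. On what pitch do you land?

Up a perfect octave from Gb4: Gb5 (12 semitones up).
An augmented fourth up from Gb5 is C6.
C6 up a diminished fifth → Gb6 (6 semitones).

Gb6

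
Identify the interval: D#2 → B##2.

augmented sixth

D to B spans six letter names (D-E-F-G-A-B), so the interval is some kind of sixth.
D#2 to B##2 spans 10 semitones — one semitone wider than the major sixth (9) — giving an augmented sixth.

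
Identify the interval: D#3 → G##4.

D to G spans four letter names (D-E-F-G), plus an octave: an eleventh.
D#3 to G##4 spans 18 semitones — one semitone wider than the perfect eleventh (17) — giving an augmented eleventh.
(Equivalently, a compound augmented fourth: an augmented fourth plus an octave.)

augmented eleventh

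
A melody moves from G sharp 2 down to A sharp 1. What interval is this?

Descending from G#2 to A#1 is the same interval as ascending A#1 to G#2.
A to G spans seven letter names (A-B-C-D-E-F-G): a seventh.
At 10 semitones, A#1→G#2 falls one short of a major seventh: minor.

minor 7th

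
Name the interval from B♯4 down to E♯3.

perfect twelfth

Descending from B#4 to E#3 is the same interval as ascending E#3 to B#4.
E to B spans five letter names (E-F-G-A-B), plus an octave, so the interval is some kind of twelfth.
Counting semitones, E#3→B#4 is 19, which is the perfect twelfth.
(Equivalently, a compound perfect fifth: a perfect fifth plus an octave.)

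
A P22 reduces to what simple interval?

P8

Take out 2 octaves (14 from the number): 22 − 14 = 8.
So a perfect twenty-second is 2 octaves plus a perfect octave. The quality is unchanged.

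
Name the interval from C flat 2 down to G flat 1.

perfect 4th

Descending from Cb2 to Gb1 is the same interval as ascending Gb1 to Cb2.
G to C spans four letter names (G-A-B-C) — that makes it a fourth of some quality.
Gb1 to Cb2 is 5 semitones, matching the perfect fourth exactly, so the quality is perfect.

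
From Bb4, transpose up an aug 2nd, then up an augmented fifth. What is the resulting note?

G##5

Up an augmented second from Bb4: C#5 (3 semitones up).
Up an augmented fifth from C#5: G##5 (8 semitones up).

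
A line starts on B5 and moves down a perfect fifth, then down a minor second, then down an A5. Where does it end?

G4

A perfect fifth down from B5 is E5.
Down a minor second from E5: D#5 (1 semitone down).
An augmented fifth down from D#5 is G4.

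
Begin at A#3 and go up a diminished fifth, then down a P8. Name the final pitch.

E3

A#3 up a diminished fifth → E4 (6 semitones).
A perfect octave down from E4 is E3.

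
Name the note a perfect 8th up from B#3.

B#4

The letter stays B (same as the start), shifted an octave up.
Moving 12 semitones up from B#3 (the size of a perfect octave) reaches B#4.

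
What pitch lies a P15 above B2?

B4

For a fifteenth the letter name doesn't change: still B, two octaves up.
A perfect fifteenth is 24 semitones; 24 semitones up from B2 gives B4.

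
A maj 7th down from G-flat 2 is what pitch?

The seventh takes the letter from G down to A.
A major seventh spans 11 semitones, so from Gb2 the target pitch is Abb1.

A-double-flat 1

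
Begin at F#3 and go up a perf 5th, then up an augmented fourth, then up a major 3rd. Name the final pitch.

A perfect fifth up from F#3 is C#4.
C#4 up an augmented fourth → F##4 (6 semitones).
A major third up from F##4 is A##4.

A##4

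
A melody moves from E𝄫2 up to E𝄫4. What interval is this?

P15

E to E is the same letter name, plus 2 octaves — that makes it a fifteenth of some quality.
Ebb2 to Ebb4 is 24 semitones, matching the perfect fifteenth exactly, so the quality is perfect.
(Equivalently, a compound perfect octave: a perfect octave plus an octave.)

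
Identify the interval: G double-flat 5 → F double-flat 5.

major second

Descending from Gbb5 to Fbb5 is the same interval as ascending Fbb5 to Gbb5.
F to G spans two letter names (F-G), so the interval is some kind of second.
The major second spans 2 semitones, and Fbb5 to Gbb5 is exactly 2 semitones — so this is a major second.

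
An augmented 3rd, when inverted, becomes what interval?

Inverted interval numbers add to nine, so a third pairs with a sixth (3 + 6 = 9).
The quality also flips — augmented becomes diminished — giving a diminished sixth.

d6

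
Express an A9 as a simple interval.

Each octave removed subtracts seven from the number: 9 − 7 = 2.
Quality carries through unchanged, so the simple form is an augmented second.

augmented second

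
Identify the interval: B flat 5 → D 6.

B to D spans three letter names (B-C-D), so the interval is some kind of third.
The major third spans 4 semitones, and Bb5 to D6 is exactly 4 semitones — so this is a major third.

major 3rd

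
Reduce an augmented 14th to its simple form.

augmented seventh

Subtracting seven from the interval number removes an octave: 14 − 7 = 7.
So an augmented fourteenth is an octave plus an augmented seventh. The quality is unchanged.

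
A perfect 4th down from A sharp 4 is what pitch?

E sharp 4

The fourth takes the letter from A down to E.
Moving 5 semitones down from A#4 (the size of a perfect fourth) reaches E#4.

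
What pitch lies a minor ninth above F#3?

Counting two letter names plus an octave up from F lands on G.
A minor ninth is 13 semitones; 13 semitones up from F#3 gives G4.

G4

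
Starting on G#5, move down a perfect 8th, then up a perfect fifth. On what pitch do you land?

G#5 down a perfect octave → G#4 (12 semitones).
Up a perfect fifth from G#4: D#5 (7 semitones up).

D#5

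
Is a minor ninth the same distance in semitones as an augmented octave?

A minor ninth = 13 semitones = an augmented octave; enharmonically equal.

Yes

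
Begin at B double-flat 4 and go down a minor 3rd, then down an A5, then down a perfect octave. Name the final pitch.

C double-flat 3

Down a minor third from Bbb4: Gb4 (3 semitones down).
Down an augmented fifth from Gb4: Cbb4 (8 semitones down).
Cbb4 down a perfect octave → Cbb3 (12 semitones).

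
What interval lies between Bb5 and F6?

perfect fifth

B to F spans five letter names (B-C-D-E-F) — that makes it a fifth of some quality.
Counting semitones, Bb5→F6 is 7, which is the perfect fifth.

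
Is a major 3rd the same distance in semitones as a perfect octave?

No

4 semitones (major third) vs 12 semitones (perfect octave): not equal.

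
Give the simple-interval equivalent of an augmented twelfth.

A5

Subtracting seven from the interval number removes an octave: 12 − 7 = 5.
Quality carries through unchanged, so the simple form is an augmented fifth.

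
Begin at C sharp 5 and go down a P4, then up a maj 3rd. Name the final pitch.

Down a perfect fourth from C#5: G#4 (5 semitones down).
A major third up from G#4 is B#4.

B sharp 4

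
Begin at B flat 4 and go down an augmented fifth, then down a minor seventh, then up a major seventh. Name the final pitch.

E flat 4

Down an augmented fifth from Bb4: Ebb4 (8 semitones down).
A minor seventh down from Ebb4 is Fb3.
Fb3 up a major seventh → Eb4 (11 semitones).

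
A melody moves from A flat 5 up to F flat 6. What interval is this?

A to F spans six letter names (A-B-C-D-E-F), so the interval is some kind of sixth.
Ab5 to Fb6 is 8 semitones, a half step short of the major sixth (9), so this is minor.

minor sixth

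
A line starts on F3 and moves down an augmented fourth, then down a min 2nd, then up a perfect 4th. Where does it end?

Eb3

F3 down an augmented fourth → Cb3 (6 semitones).
Cb3 down a minor second → Bb2 (1 semitone).
A perfect fourth up from Bb2 is Eb3.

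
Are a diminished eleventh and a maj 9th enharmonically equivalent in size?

A diminished eleventh is 16 semitones but a major ninth is 14 semitones — different sizes.

No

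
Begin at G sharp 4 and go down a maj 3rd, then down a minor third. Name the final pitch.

G#4 down a major third → E4 (4 semitones).
Down a minor third from E4: C#4 (3 semitones down).

C sharp 4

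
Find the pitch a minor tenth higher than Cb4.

Counting three letter names plus an octave up from C lands on E.
Moving 15 semitones up from Cb4 (the size of a minor tenth) reaches Ebb5.

Ebb5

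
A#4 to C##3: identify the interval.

Descending from A#4 to C##3 is the same interval as ascending C##3 to A#4.
C to A spans six letter names (C-D-E-F-G-A), plus an octave: a thirteenth.
C##3 to A#4 is 20 semitones, a half step short of the major thirteenth (21), so this is minor.
(Equivalently, a compound minor sixth: a minor sixth plus an octave.)

minor thirteenth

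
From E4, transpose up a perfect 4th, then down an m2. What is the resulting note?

Up a perfect fourth from E4: A4 (5 semitones up).
Down a minor second from A4: G#4 (1 semitone down).

G#4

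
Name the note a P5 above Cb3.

Gb3

The fifth takes the letter from C up to G.
A perfect fifth spans 7 semitones, so from Cb3 the target pitch is Gb3.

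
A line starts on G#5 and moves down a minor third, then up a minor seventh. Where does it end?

Down a minor third from G#5: E#5 (3 semitones down).
A minor seventh up from E#5 is D#6.

D#6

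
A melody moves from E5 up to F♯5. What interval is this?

E to F spans two letter names (E-F), so the interval is some kind of second.
Counting semitones, E5→F#5 is 2, which is the major second.

M2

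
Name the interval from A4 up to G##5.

A to G spans seven letter names (A-B-C-D-E-F-G), so the interval is some kind of seventh.
The major seventh is 11 semitones; here we have 12, one semitone wider: augmented.

A7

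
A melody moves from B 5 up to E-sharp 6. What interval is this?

B to E spans four letter names (B-C-D-E), so the interval is some kind of fourth.
B5 to E#6 spans 6 semitones — one semitone wider than the perfect fourth (5) — giving an augmented fourth.

augmented fourth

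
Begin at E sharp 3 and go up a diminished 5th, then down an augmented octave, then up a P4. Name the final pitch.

E flat 3

Up a diminished fifth from E#3: B3 (6 semitones up).
Down an augmented octave from B3: Bb2 (13 semitones down).
Up a perfect fourth from Bb2: Eb3 (5 semitones up).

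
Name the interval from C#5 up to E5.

m3

C to E spans three letter names (C-D-E): a third.
C#5 to E5 is 3 semitones, a half step short of the major third (4), so this is minor.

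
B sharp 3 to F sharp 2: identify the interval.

augmented eleventh

Descending from B#3 to F#2 is the same interval as ascending F#2 to B#3.
F to B spans four letter names (F-G-A-B), plus an octave, so the interval is some kind of eleventh.
F#2 to B#3 spans 18 semitones — one semitone wider than the perfect eleventh (17) — giving an augmented eleventh.
(Equivalently, a compound augmented fourth: an augmented fourth plus an octave.)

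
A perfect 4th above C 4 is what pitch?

Counting four letter names up from C lands on F.
Moving 5 semitones up from C4 (the size of a perfect fourth) reaches F4.

F 4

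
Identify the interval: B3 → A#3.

minor second

Descending from B3 to A#3 is the same interval as ascending A#3 to B3.
A to B spans two letter names (A-B), so the interval is some kind of second.
A major second would be 2 semitones, but A#3 to B3 is 1 — one semitone narrower, making it a minor second.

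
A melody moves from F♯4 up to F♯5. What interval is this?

F to F is the same letter name, plus an octave, so the interval is some kind of octave.
Counting semitones, F#4→F#5 is 12, which is the perfect octave.

perfect octave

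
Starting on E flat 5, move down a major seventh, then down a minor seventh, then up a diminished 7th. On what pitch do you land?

Down a major seventh from Eb5: Fb4 (11 semitones down).
A minor seventh down from Fb4 is Gb3.
Up a diminished seventh from Gb3: Fbb4 (9 semitones up).

F double-flat 4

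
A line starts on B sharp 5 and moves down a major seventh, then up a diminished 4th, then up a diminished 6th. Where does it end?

Down a major seventh from B#5: C#5 (11 semitones down).
A diminished fourth up from C#5 is F5.
Up a diminished sixth from F5: Dbb6 (7 semitones up).

D double-flat 6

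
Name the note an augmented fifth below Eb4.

Abb3

Counting five letter names down from E lands on A.
An augmented fifth spans 8 semitones, so from Eb4 the target pitch is Abb3.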